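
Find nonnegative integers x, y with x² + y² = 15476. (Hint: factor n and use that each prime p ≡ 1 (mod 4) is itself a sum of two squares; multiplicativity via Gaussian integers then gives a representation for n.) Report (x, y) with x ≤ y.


Step 1: Factor n = 15476 = 2^2 · 53 · 73.
Step 2: Check the mod-4 condition on each prime factor: 2 = 2 (special); 53 ≡ 1 (mod 4), exponent 1; 73 ≡ 1 (mod 4), exponent 1.
All primes ≡ 3 (mod 4) appear to even exponent (or don't appear), so by the two-squares theorem n IS expressible as a sum of two squares.
Step 3: Build a representation. Group n = k² · m with k = 2 and m = 53 · 73 = 3869 (a product of primes ≡ 1 (mod 4)); a representation of m scales to one of n via (k·x)² + (k·y)² = k²(x² + y²). Each prime p ≡ 1 (mod 4) is itself a sum of two squares; find a² by testing p − a² for a perfect square:
  53: 53 − 1² = 52, 53 − 2² = 49 = 7² ⇒ 53 = 2² + 7².
  73: 73 − 1² = 72, 73 − 2² = 69, 73 − 3² = 64 = 8² ⇒ 73 = 3² + 8².
  Combine using the Brahmagupta–Fibonacci identity (a² + b²)(c² + d²) = (ac − bd)² + (ad + bc)² = (ac + bd)² + (ad − bc)²:
  53 · 73 = 3869: from (2² + 7²)(3² + 8²), take (2·3 − 7·8, 2·8 + 7·3) = (6 − 56, 16 + 21) = (-50, 37); dropping signs (only squares matter) gives (50, 37); check 50² + 37² = 2500 + 1369 = 3869 ✓.
  Scale by k = 2: (2·50, 2·37) = (100, 74).
Step 4: Order so x ≤ y and verify: 74² + 100² = 5476 + 10000 = 15476 = n. ✓

n = 15476 = 74² + 100² (one valid representation with x ≤ y).


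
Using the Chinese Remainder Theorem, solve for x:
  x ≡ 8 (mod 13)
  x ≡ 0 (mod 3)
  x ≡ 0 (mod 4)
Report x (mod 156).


Moduli 13, 3, 4 are pairwise coprime; by CRT there is a unique solution modulo M = 13 · 3 · 4 = 156.
Solve pairwise, accumulating the modulus:
  Start with x ≡ 8 (mod 13).
  Combine with x ≡ 0 (mod 3): since gcd(13, 3) = 1, we get a unique residue mod 39.
    Write x = 8 + 13·t and substitute into x ≡ 0 (mod 3): 13·t ≡ 0 − 8 = -8 (mod 3).
    Reduce coefficients mod 3: 1·t ≡ 1 (mod 3).
    So t ≡ 1 (mod 3).
    Then x = 8 + 13·1 = 21, valid modulo lcm(13, 3) = 39: x ≡ 21 (mod 39).
  Combine with x ≡ 0 (mod 4): since gcd(39, 4) = 1, we get a unique residue mod 156.
    Write x = 21 + 39·t and substitute into x ≡ 0 (mod 4): 39·t ≡ 0 − 21 = -21 (mod 4).
    Reduce coefficients mod 4: 3·t ≡ 3 (mod 4).
    The inverse of 3 mod 4 is 3 (since 3·3 = 9 = 2·4 + 1), so t ≡ 3·3 = 9 ≡ 1 (mod 4).
    Then x = 21 + 39·1 = 60, valid modulo lcm(39, 4) = 156: x ≡ 60 (mod 156).
Verify: 60 mod 13 = 8 ✓, 60 mod 3 = 0 ✓, 60 mod 4 = 0 ✓.

x ≡ 60 (mod 156).


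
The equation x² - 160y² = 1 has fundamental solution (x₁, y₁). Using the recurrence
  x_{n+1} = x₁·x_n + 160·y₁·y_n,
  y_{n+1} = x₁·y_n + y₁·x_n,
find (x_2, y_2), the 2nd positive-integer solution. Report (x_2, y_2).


Step 1: Find the fundamental solution (x₁, y₁) of x² - 160y² = 1.
  Expand √160 as a continued fraction. a₀ = ⌊√160⌋ = 12; iterate m_{k+1} = d_k·a_k − m_k, d_{k+1} = (160 − m_{k+1}²)/d_k, a_{k+1} = ⌊(a₀ + m_{k+1})/d_{k+1}⌋ (starting m₀ = 0, d₀ = 1), with convergents p_k = a_k·p_{k-1} + p_{k-2}, q_k = a_k·q_{k-1} + q_{k-2} (p₋₁ = 1, q₋₁ = 0):
  k = 0: a₀ = 12; p₀/q₀ = 12/1; p₀² − 160·q₀² = 144 − 160 = -16.
  k = 1: m = 12, d = 16, a = ⌊(12 + 12)/16⌋ = 1; p/q = (1·12 + 1)/(1·1 + 0) = 13/1; p² − 160·q² = 169 − 160 = 9.
  k = 2: m = 4, d = 9, a = ⌊(12 + 4)/9⌋ = 1; p/q = (1·13 + 12)/(1·1 + 1) = 25/2; p² − 160·q² = 625 − 640 = -15.
  k = 3: m = 5, d = 15, a = ⌊(12 + 5)/15⌋ = 1; p/q = (1·25 + 13)/(1·2 + 1) = 38/3; p² − 160·q² = 1444 − 1440 = 4.
  k = 4: m = 10, d = 4, a = ⌊(12 + 10)/4⌋ = 5; p/q = (5·38 + 25)/(5·3 + 2) = 215/17; p² − 160·q² = 46225 − 46240 = -15.
  k = 5: m = 10, d = 15, a = ⌊(12 + 10)/15⌋ = 1; p/q = (1·215 + 38)/(1·17 + 3) = 253/20; p² − 160·q² = 64009 − 64000 = 9.
  k = 6: m = 5, d = 9, a = ⌊(12 + 5)/9⌋ = 1; p/q = (1·253 + 215)/(1·20 + 17) = 468/37; p² − 160·q² = 219024 − 219040 = -16.
  k = 7: m = 4, d = 16, a = ⌊(12 + 4)/16⌋ = 1; p/q = (1·468 + 253)/(1·37 + 20) = 721/57; p² − 160·q² = 519841 − 519840 = 1.
  The first convergent with p² − 160·q² = 1 gives the fundamental solution (x₁, y₁) = (721, 57).
Step 2: Apply the recurrence (x_{n+1}, y_{n+1}) = (x₁x_n + 160y₁y_n, x₁y_n + y₁x_n) repeatedly.
  From (x_1, y_1) = (721, 57): x_2 = 721·721 + 160·57·57 = 1039681; y_2 = 721·57 + 57·721 = 82194.
Step 3: Verify x_2² - 160·y_2² = 1080936581761 - 1080936581760 = 1 (should be 1). ✓

(x_1, y_1) = (721, 57); (x_2, y_2) = (1039681, 82194).


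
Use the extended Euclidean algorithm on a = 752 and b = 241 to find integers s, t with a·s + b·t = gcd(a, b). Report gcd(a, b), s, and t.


Euclidean algorithm on (752, 241) — divide until remainder is 0:
  752 = 3 · 241 + 29
  241 = 8 · 29 + 9
  29 = 3 · 9 + 2
  9 = 4 · 2 + 1
  2 = 2 · 1 + 0
gcd(752, 241) = 1.
Track Bezout coefficients alongside the remainders: start with r₀ = 752 = a·1 + b·0 (s = 1, t = 0) and r₁ = 241 = a·0 + b·1 (s = 0, t = 1); each new remainder r_{k+1} = r_{k-1} − q_k·r_k inherits s_{k+1} = s_{k-1} − q_k·s_k, t_{k+1} = t_{k-1} − q_k·t_k, so r_k = a·s_k + b·t_k at every step:
  q = 3: r = 29, s = 1 − 3·0 = 1, t = 0 − 3·1 = -3  (check: 752·1 + 241·(-3) = 29)
  q = 8: r = 9, s = 0 − 8·1 = -8, t = 1 − 8·(-3) = 25  (check: 752·(-8) + 241·25 = 9)
  q = 3: r = 2, s = 1 − 3·(-8) = 25, t = -3 − 3·25 = -78  (check: 752·25 + 241·(-78) = 2)
  q = 4: r = 1, s = -8 − 4·25 = -108, t = 25 − 4·(-78) = 337  (check: 752·(-108) + 241·337 = 1)
The row with r = 1 (the gcd) gives the Bezout coefficients s = -108, t = 337.
Result: 752 · (-108) + 241 · (337) = 1.

gcd(752, 241) = 1; s = -108, t = 337 (check: 752·(-108) + 241·337 = 1).


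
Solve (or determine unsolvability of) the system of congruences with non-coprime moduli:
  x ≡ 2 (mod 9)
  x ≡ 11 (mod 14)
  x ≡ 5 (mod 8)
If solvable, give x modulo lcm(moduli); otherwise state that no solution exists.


Moduli 9, 14, 8 are not pairwise coprime, so CRT works modulo lcm(m_i) when all pairwise compatibility conditions hold.
Pairwise compatibility: gcd(m_i, m_j) must divide a_i - a_j for every pair.
Merge one congruence at a time:
  Start: x ≡ 2 (mod 9).
  Combine with x ≡ 11 (mod 14): gcd(9, 14) = 1; 11 - 2 = 9, which IS divisible by 1, so compatible.
    Write x = 2 + 9·t and substitute into x ≡ 11 (mod 14): 9·t ≡ 11 − 2 = 9 (mod 14).
    The inverse of 9 mod 14 is 11 (since 9·11 = 99 = 7·14 + 1), so t ≡ 11·9 = 99 ≡ 1 (mod 14).
    Then x = 2 + 9·1 = 11, valid modulo lcm(9, 14) = 126: x ≡ 11 (mod 126).
  Combine with x ≡ 5 (mod 8): gcd(126, 8) = 2; 5 - 11 = -6, which IS divisible by 2, so compatible.
    Write x = 11 + 126·t and substitute into x ≡ 5 (mod 8): 126·t ≡ 5 − 11 = -6 (mod 8).
    Divide the congruence (and modulus) by g = 2: 63·t ≡ -3 (mod 4).
    Reduce coefficients mod 4: 3·t ≡ 1 (mod 4).
    The inverse of 3 mod 4 is 3 (since 3·3 = 9 = 2·4 + 1), so t ≡ 3·1 = 3 ≡ 3 (mod 4).
    Then x = 11 + 126·3 = 389, valid modulo lcm(126, 8) = 504: x ≡ 389 (mod 504).
Verify: 389 mod 9 = 2, 389 mod 14 = 11, 389 mod 8 = 5.

x ≡ 389 (mod 504).


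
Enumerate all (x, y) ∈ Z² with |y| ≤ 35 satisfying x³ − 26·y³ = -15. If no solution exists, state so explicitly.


The equation is x³ - 26y³ = -15. For fixed y, x³ = 26·y³ − 15, so a solution requires the RHS to be a perfect cube.
Strategy: iterate y from -35 to 35, compute RHS = 26·y³ − 15, and check whether it is a (positive or negative) perfect cube.
Check small values of y:
  y = 0: RHS = -15 is not a perfect cube.
  y = 1: RHS = 11 is not a perfect cube.
  y = -1: RHS = -41 is not a perfect cube.
  y = 2: RHS = 193 is not a perfect cube.
  y = -2: RHS = -223 is not a perfect cube.
  y = 3: RHS = 687 is not a perfect cube.
  y = -3: RHS = -717 is not a perfect cube.
Continuing the search up to |y| = 35 finds no solutions either.
No (x, y) in the scanned range satisfies the equation.

No integer solutions with |y| ≤ 35.


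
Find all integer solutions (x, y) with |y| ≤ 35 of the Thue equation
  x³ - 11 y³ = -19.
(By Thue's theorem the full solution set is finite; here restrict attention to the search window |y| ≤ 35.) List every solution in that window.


The equation is x³ - 11y³ = -19. For fixed y, x³ = 11·y³ − 19, so a solution requires the RHS to be a perfect cube.
Strategy: iterate y from -35 to 35, compute RHS = 11·y³ − 19, and check whether it is a (positive or negative) perfect cube.
Check small values of y:
  y = 0: RHS = -19 is not a perfect cube.
  y = 1: RHS = -8 = (-2)³ ⇒ x = -2 works.
  y = -1: RHS = -30 is not a perfect cube.
  y = 2: RHS = 69 is not a perfect cube.
  y = -2: RHS = -107 is not a perfect cube.
  y = 3: RHS = 278 is not a perfect cube.
  y = -3: RHS = -316 is not a perfect cube.
Continuing, at y = 9: RHS = 8000 = (20)³ ⇒ x = 20 works.
Searching the remaining y in |y| ≤ 35 finds no further solutions.
Collected solutions: (-2, 1), (20, 9).

Solutions (with |y| ≤ 35): (-2, 1), (20, 9).


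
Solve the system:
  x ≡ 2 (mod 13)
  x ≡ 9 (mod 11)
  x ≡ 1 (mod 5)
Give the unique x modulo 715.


Moduli 13, 11, 5 are pairwise coprime; by CRT there is a unique solution modulo M = 13 · 11 · 5 = 715.
Solve pairwise, accumulating the modulus:
  Start with x ≡ 2 (mod 13).
  Combine with x ≡ 9 (mod 11): since gcd(13, 11) = 1, we get a unique residue mod 143.
    Write x = 2 + 13·t and substitute into x ≡ 9 (mod 11): 13·t ≡ 9 − 2 = 7 (mod 11).
    Reduce coefficients mod 11: 2·t ≡ 7 (mod 11).
    The inverse of 2 mod 11 is 6 (since 2·6 = 12 = 1·11 + 1), so t ≡ 6·7 = 42 ≡ 9 (mod 11).
    Then x = 2 + 13·9 = 119, valid modulo lcm(13, 11) = 143: x ≡ 119 (mod 143).
  Combine with x ≡ 1 (mod 5): since gcd(143, 5) = 1, we get a unique residue mod 715.
    Write x = 119 + 143·t and substitute into x ≡ 1 (mod 5): 143·t ≡ 1 − 119 = -118 (mod 5).
    Reduce coefficients mod 5: 3·t ≡ 2 (mod 5).
    The inverse of 3 mod 5 is 2 (since 3·2 = 6 = 1·5 + 1), so t ≡ 2·2 = 4 ≡ 4 (mod 5).
    Then x = 119 + 143·4 = 691, valid modulo lcm(143, 5) = 715: x ≡ 691 (mod 715).
Verify: 691 mod 13 = 2 ✓, 691 mod 11 = 9 ✓, 691 mod 5 = 1 ✓.

x ≡ 691 (mod 715).


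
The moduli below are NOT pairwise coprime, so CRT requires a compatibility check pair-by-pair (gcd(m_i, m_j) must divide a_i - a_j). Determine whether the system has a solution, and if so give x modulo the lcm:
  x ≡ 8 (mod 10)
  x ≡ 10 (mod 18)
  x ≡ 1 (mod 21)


Moduli 10, 18, 21 are not pairwise coprime, so CRT works modulo lcm(m_i) when all pairwise compatibility conditions hold.
Pairwise compatibility: gcd(m_i, m_j) must divide a_i - a_j for every pair.
Merge one congruence at a time:
  Start: x ≡ 8 (mod 10).
  Combine with x ≡ 10 (mod 18): gcd(10, 18) = 2; 10 - 8 = 2, which IS divisible by 2, so compatible.
    Write x = 8 + 10·t and substitute into x ≡ 10 (mod 18): 10·t ≡ 10 − 8 = 2 (mod 18).
    Divide the congruence (and modulus) by g = 2: 5·t ≡ 1 (mod 9).
    The inverse of 5 mod 9 is 2 (since 5·2 = 10 = 1·9 + 1), so t ≡ 2·1 = 2 ≡ 2 (mod 9).
    Then x = 8 + 10·2 = 28, valid modulo lcm(10, 18) = 90: x ≡ 28 (mod 90).
  Combine with x ≡ 1 (mod 21): gcd(90, 21) = 3; 1 - 28 = -27, which IS divisible by 3, so compatible.
    Write x = 28 + 90·t and substitute into x ≡ 1 (mod 21): 90·t ≡ 1 − 28 = -27 (mod 21).
    Divide the congruence (and modulus) by g = 3: 30·t ≡ -9 (mod 7).
    Reduce coefficients mod 7: 2·t ≡ 5 (mod 7).
    The inverse of 2 mod 7 is 4 (since 2·4 = 8 = 1·7 + 1), so t ≡ 4·5 = 20 ≡ 6 (mod 7).
    Then x = 28 + 90·6 = 568, valid modulo lcm(90, 21) = 630: x ≡ 568 (mod 630).
Verify: 568 mod 10 = 8, 568 mod 18 = 10, 568 mod 21 = 1.

x ≡ 568 (mod 630).


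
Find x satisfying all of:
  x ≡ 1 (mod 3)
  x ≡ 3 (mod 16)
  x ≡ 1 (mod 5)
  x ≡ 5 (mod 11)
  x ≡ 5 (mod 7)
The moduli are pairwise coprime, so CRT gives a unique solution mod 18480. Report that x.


Product of moduli M = 3 · 16 · 5 · 11 · 7 = 18480.
Merge one congruence at a time:
  Start: x ≡ 1 (mod 3).
  Combine with x ≡ 3 (mod 16); new modulus lcm = 48.
    Write x = 1 + 3·t and substitute into x ≡ 3 (mod 16): 3·t ≡ 3 − 1 = 2 (mod 16).
    The inverse of 3 mod 16 is 11 (since 3·11 = 33 = 2·16 + 1), so t ≡ 11·2 = 22 ≡ 6 (mod 16).
    Then x = 1 + 3·6 = 19, valid modulo lcm(3, 16) = 48: x ≡ 19 (mod 48).
  Combine with x ≡ 1 (mod 5); new modulus lcm = 240.
    Write x = 19 + 48·t and substitute into x ≡ 1 (mod 5): 48·t ≡ 1 − 19 = -18 (mod 5).
    Reduce coefficients mod 5: 3·t ≡ 2 (mod 5).
    The inverse of 3 mod 5 is 2 (since 3·2 = 6 = 1·5 + 1), so t ≡ 2·2 = 4 ≡ 4 (mod 5).
    Then x = 19 + 48·4 = 211, valid modulo lcm(48, 5) = 240: x ≡ 211 (mod 240).
  Combine with x ≡ 5 (mod 11); new modulus lcm = 2640.
    Write x = 211 + 240·t and substitute into x ≡ 5 (mod 11): 240·t ≡ 5 − 211 = -206 (mod 11).
    Reduce coefficients mod 11: 9·t ≡ 3 (mod 11).
    The inverse of 9 mod 11 is 5 (since 9·5 = 45 = 4·11 + 1), so t ≡ 5·3 = 15 ≡ 4 (mod 11).
    Then x = 211 + 240·4 = 1171, valid modulo lcm(240, 11) = 2640: x ≡ 1171 (mod 2640).
  Combine with x ≡ 5 (mod 7); new modulus lcm = 18480.
    Write x = 1171 + 2640·t and substitute into x ≡ 5 (mod 7): 2640·t ≡ 5 − 1171 = -1166 (mod 7).
    Reduce coefficients mod 7: 1·t ≡ 3 (mod 7).
    So t ≡ 3 (mod 7).
    Then x = 1171 + 2640·3 = 9091, valid modulo lcm(2640, 7) = 18480: x ≡ 9091 (mod 18480).
Verify against each original: 9091 mod 3 = 1, 9091 mod 16 = 3, 9091 mod 5 = 1, 9091 mod 11 = 5, 9091 mod 7 = 5.

x ≡ 9091 (mod 18480).


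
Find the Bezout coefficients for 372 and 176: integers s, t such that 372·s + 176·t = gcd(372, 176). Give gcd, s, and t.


Euclidean algorithm on (372, 176) — divide until remainder is 0:
  372 = 2 · 176 + 20
  176 = 8 · 20 + 16
  20 = 1 · 16 + 4
  16 = 4 · 4 + 0
gcd(372, 176) = 4.
Track Bezout coefficients alongside the remainders: start with r₀ = 372 = a·1 + b·0 (s = 1, t = 0) and r₁ = 176 = a·0 + b·1 (s = 0, t = 1); each new remainder r_{k+1} = r_{k-1} − q_k·r_k inherits s_{k+1} = s_{k-1} − q_k·s_k, t_{k+1} = t_{k-1} − q_k·t_k, so r_k = a·s_k + b·t_k at every step:
  q = 2: r = 20, s = 1 − 2·0 = 1, t = 0 − 2·1 = -2  (check: 372·1 + 176·(-2) = 20)
  q = 8: r = 16, s = 0 − 8·1 = -8, t = 1 − 8·(-2) = 17  (check: 372·(-8) + 176·17 = 16)
  q = 1: r = 4, s = 1 − 1·(-8) = 9, t = -2 − 1·17 = -19  (check: 372·9 + 176·(-19) = 4)
The row with r = 4 (the gcd) gives the Bezout coefficients s = 9, t = -19.
Result: 372 · (9) + 176 · (-19) = 4.

gcd(372, 176) = 4; s = 9, t = -19 (check: 372·9 + 176·(-19) = 4).


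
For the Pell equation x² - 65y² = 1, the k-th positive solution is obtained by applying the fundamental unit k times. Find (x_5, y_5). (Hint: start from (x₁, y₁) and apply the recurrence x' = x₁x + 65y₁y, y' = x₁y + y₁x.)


Step 1: Find the fundamental solution (x₁, y₁) of x² - 65y² = 1.
  Expand √65 as a continued fraction. a₀ = ⌊√65⌋ = 8; iterate m_{k+1} = d_k·a_k − m_k, d_{k+1} = (65 − m_{k+1}²)/d_k, a_{k+1} = ⌊(a₀ + m_{k+1})/d_{k+1}⌋ (starting m₀ = 0, d₀ = 1), with convergents p_k = a_k·p_{k-1} + p_{k-2}, q_k = a_k·q_{k-1} + q_{k-2} (p₋₁ = 1, q₋₁ = 0):
  k = 0: a₀ = 8; p₀/q₀ = 8/1; p₀² − 65·q₀² = 64 − 65 = -1.
  k = 1: m = 8, d = 1, a = ⌊(8 + 8)/1⌋ = 16; p/q = (16·8 + 1)/(16·1 + 0) = 129/16; p² − 65·q² = 16641 − 16640 = 1.
  The first convergent with p² − 65·q² = 1 gives the fundamental solution (x₁, y₁) = (129, 16).
Step 2: Apply the recurrence (x_{n+1}, y_{n+1}) = (x₁x_n + 65y₁y_n, x₁y_n + y₁x_n) repeatedly.
  From (x_1, y_1) = (129, 16): x_2 = 129·129 + 65·16·16 = 33281; y_2 = 129·16 + 16·129 = 4128.
  From (x_2, y_2) = (33281, 4128): x_3 = 129·33281 + 65·16·4128 = 8586369; y_3 = 129·4128 + 16·33281 = 1065008.
  From (x_3, y_3) = (8586369, 1065008): x_4 = 129·8586369 + 65·16·1065008 = 2215249921; y_4 = 129·1065008 + 16·8586369 = 274767936.
  From (x_4, y_4) = (2215249921, 274767936): x_5 = 129·2215249921 + 65·16·274767936 = 571525893249; y_5 = 129·274767936 + 16·2215249921 = 70889062480.
Step 3: Verify x_5² - 65·y_5² = 326641846654067343776001 - 326641846654067343776000 = 1 (should be 1). ✓

(x_1, y_1) = (129, 16); (x_5, y_5) = (571525893249, 70889062480).


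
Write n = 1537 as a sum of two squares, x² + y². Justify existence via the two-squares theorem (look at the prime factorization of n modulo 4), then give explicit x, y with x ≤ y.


Step 1: Factor n = 1537 = 29 · 53.
Step 2: Check the mod-4 condition on each prime factor: 29 ≡ 1 (mod 4), exponent 1; 53 ≡ 1 (mod 4), exponent 1.
All primes ≡ 3 (mod 4) appear to even exponent (or don't appear), so by the two-squares theorem n IS expressible as a sum of two squares.
Step 3: Build a representation. Here n = 29 · 53 is a product of primes ≡ 1 (mod 4). Each prime p ≡ 1 (mod 4) is itself a sum of two squares; find a² by testing p − a² for a perfect square:
  29: 29 − 1² = 28, 29 − 2² = 25 = 5² ⇒ 29 = 2² + 5².
  53: 53 − 1² = 52, 53 − 2² = 49 = 7² ⇒ 53 = 2² + 7².
  Combine using the Brahmagupta–Fibonacci identity (a² + b²)(c² + d²) = (ac − bd)² + (ad + bc)² = (ac + bd)² + (ad − bc)²:
  29 · 53 = 1537: from (2² + 5²)(2² + 7²), take (2·2 − 5·7, 2·7 + 5·2) = (4 − 35, 14 + 10) = (-31, 24); dropping signs (only squares matter) gives (31, 24); check 31² + 24² = 961 + 576 = 1537 ✓.
Step 4: Order so x ≤ y and verify: 24² + 31² = 576 + 961 = 1537 = n. ✓

n = 1537 = 24² + 31² (one valid representation with x ≤ y).


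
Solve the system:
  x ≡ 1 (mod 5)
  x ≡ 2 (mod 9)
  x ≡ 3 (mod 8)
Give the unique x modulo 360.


Moduli 5, 9, 8 are pairwise coprime; by CRT there is a unique solution modulo M = 5 · 9 · 8 = 360.
Solve pairwise, accumulating the modulus:
  Start with x ≡ 1 (mod 5).
  Combine with x ≡ 2 (mod 9): since gcd(5, 9) = 1, we get a unique residue mod 45.
    Write x = 1 + 5·t and substitute into x ≡ 2 (mod 9): 5·t ≡ 2 − 1 = 1 (mod 9).
    The inverse of 5 mod 9 is 2 (since 5·2 = 10 = 1·9 + 1), so t ≡ 2·1 = 2 ≡ 2 (mod 9).
    Then x = 1 + 5·2 = 11, valid modulo lcm(5, 9) = 45: x ≡ 11 (mod 45).
  Combine with x ≡ 3 (mod 8): since gcd(45, 8) = 1, we get a unique residue mod 360.
    Write x = 11 + 45·t and substitute into x ≡ 3 (mod 8): 45·t ≡ 3 − 11 = -8 (mod 8).
    Reduce coefficients mod 8: 5·t ≡ 0 (mod 8).
    The inverse of 5 mod 8 is 5 (since 5·5 = 25 = 3·8 + 1), so t ≡ 5·0 = 0 ≡ 0 (mod 8).
    Then x = 11 + 45·0 = 11, valid modulo lcm(45, 8) = 360: x ≡ 11 (mod 360).
Verify: 11 mod 5 = 1 ✓, 11 mod 9 = 2 ✓, 11 mod 8 = 3 ✓.

x ≡ 11 (mod 360).


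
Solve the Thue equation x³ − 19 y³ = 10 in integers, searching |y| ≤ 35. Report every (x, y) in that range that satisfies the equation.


The equation is x³ - 19y³ = 10. For fixed y, x³ = 19·y³ + 10, so a solution requires the RHS to be a perfect cube.
Strategy: iterate y from -35 to 35, compute RHS = 19·y³ + 10, and check whether it is a (positive or negative) perfect cube.
Check small values of y:
  y = 0: RHS = 10 is not a perfect cube.
  y = 1: RHS = 29 is not a perfect cube.
  y = -1: RHS = -9 is not a perfect cube.
  y = 2: RHS = 162 is not a perfect cube.
  y = -2: RHS = -142 is not a perfect cube.
  y = 3: RHS = 523 is not a perfect cube.
  y = -3: RHS = -503 is not a perfect cube.
Continuing the search up to |y| = 35 finds no solutions either.
No (x, y) in the scanned range satisfies the equation.

No integer solutions with |y| ≤ 35.


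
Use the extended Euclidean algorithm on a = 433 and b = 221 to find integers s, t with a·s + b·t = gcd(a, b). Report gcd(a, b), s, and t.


Euclidean algorithm on (433, 221) — divide until remainder is 0:
  433 = 1 · 221 + 212
  221 = 1 · 212 + 9
  212 = 23 · 9 + 5
  9 = 1 · 5 + 4
  5 = 1 · 4 + 1
  4 = 4 · 1 + 0
gcd(433, 221) = 1.
Track Bezout coefficients alongside the remainders: start with r₀ = 433 = a·1 + b·0 (s = 1, t = 0) and r₁ = 221 = a·0 + b·1 (s = 0, t = 1); each new remainder r_{k+1} = r_{k-1} − q_k·r_k inherits s_{k+1} = s_{k-1} − q_k·s_k, t_{k+1} = t_{k-1} − q_k·t_k, so r_k = a·s_k + b·t_k at every step:
  q = 1: r = 212, s = 1 − 1·0 = 1, t = 0 − 1·1 = -1  (check: 433·1 + 221·(-1) = 212)
  q = 1: r = 9, s = 0 − 1·1 = -1, t = 1 − 1·(-1) = 2  (check: 433·(-1) + 221·2 = 9)
  q = 23: r = 5, s = 1 − 23·(-1) = 24, t = -1 − 23·2 = -47  (check: 433·24 + 221·(-47) = 5)
  q = 1: r = 4, s = -1 − 1·24 = -25, t = 2 − 1·(-47) = 49  (check: 433·(-25) + 221·49 = 4)
  q = 1: r = 1, s = 24 − 1·(-25) = 49, t = -47 − 1·49 = -96  (check: 433·49 + 221·(-96) = 1)
The row with r = 1 (the gcd) gives the Bezout coefficients s = 49, t = -96.
Result: 433 · (49) + 221 · (-96) = 1.

gcd(433, 221) = 1; s = 49, t = -96 (check: 433·49 + 221·(-96) = 1).


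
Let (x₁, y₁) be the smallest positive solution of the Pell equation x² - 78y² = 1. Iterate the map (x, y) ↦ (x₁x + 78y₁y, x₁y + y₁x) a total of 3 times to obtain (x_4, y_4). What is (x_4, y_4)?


Step 1: Find the fundamental solution (x₁, y₁) of x² - 78y² = 1.
  Expand √78 as a continued fraction. a₀ = ⌊√78⌋ = 8; iterate m_{k+1} = d_k·a_k − m_k, d_{k+1} = (78 − m_{k+1}²)/d_k, a_{k+1} = ⌊(a₀ + m_{k+1})/d_{k+1}⌋ (starting m₀ = 0, d₀ = 1), with convergents p_k = a_k·p_{k-1} + p_{k-2}, q_k = a_k·q_{k-1} + q_{k-2} (p₋₁ = 1, q₋₁ = 0):
  k = 0: a₀ = 8; p₀/q₀ = 8/1; p₀² − 78·q₀² = 64 − 78 = -14.
  k = 1: m = 8, d = 14, a = ⌊(8 + 8)/14⌋ = 1; p/q = (1·8 + 1)/(1·1 + 0) = 9/1; p² − 78·q² = 81 − 78 = 3.
  k = 2: m = 6, d = 3, a = ⌊(8 + 6)/3⌋ = 4; p/q = (4·9 + 8)/(4·1 + 1) = 44/5; p² − 78·q² = 1936 − 1950 = -14.
  k = 3: m = 6, d = 14, a = ⌊(8 + 6)/14⌋ = 1; p/q = (1·44 + 9)/(1·5 + 1) = 53/6; p² − 78·q² = 2809 − 2808 = 1.
  The first convergent with p² − 78·q² = 1 gives the fundamental solution (x₁, y₁) = (53, 6).
Step 2: Apply the recurrence (x_{n+1}, y_{n+1}) = (x₁x_n + 78y₁y_n, x₁y_n + y₁x_n) repeatedly.
  From (x_1, y_1) = (53, 6): x_2 = 53·53 + 78·6·6 = 5617; y_2 = 53·6 + 6·53 = 636.
  From (x_2, y_2) = (5617, 636): x_3 = 53·5617 + 78·6·636 = 595349; y_3 = 53·636 + 6·5617 = 67410.
  From (x_3, y_3) = (595349, 67410): x_4 = 53·595349 + 78·6·67410 = 63101377; y_4 = 53·67410 + 6·595349 = 7144824.
Step 3: Verify x_4² - 78·y_4² = 3981783779296129 - 3981783779296128 = 1 (should be 1). ✓

(x_1, y_1) = (53, 6); (x_4, y_4) = (63101377, 7144824).


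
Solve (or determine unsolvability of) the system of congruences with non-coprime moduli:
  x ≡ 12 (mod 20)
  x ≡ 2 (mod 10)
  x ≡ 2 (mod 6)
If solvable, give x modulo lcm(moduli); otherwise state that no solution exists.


Moduli 20, 10, 6 are not pairwise coprime, so CRT works modulo lcm(m_i) when all pairwise compatibility conditions hold.
Pairwise compatibility: gcd(m_i, m_j) must divide a_i - a_j for every pair.
Merge one congruence at a time:
  Start: x ≡ 12 (mod 20).
  Combine with x ≡ 2 (mod 10): gcd(20, 10) = 10; 2 - 12 = -10, which IS divisible by 10, so compatible.
    Write x = 12 + 20·t and substitute into x ≡ 2 (mod 10): 20·t ≡ 2 − 12 = -10 (mod 10).
    Divide the congruence (and modulus) by g = 10: 2·t ≡ -1 (mod 1).
    Modulo 1 every t works; take t = 0.
    Then x = 12 + 20·0 = 12, valid modulo lcm(20, 10) = 20: x ≡ 12 (mod 20).
  Combine with x ≡ 2 (mod 6): gcd(20, 6) = 2; 2 - 12 = -10, which IS divisible by 2, so compatible.
    Write x = 12 + 20·t and substitute into x ≡ 2 (mod 6): 20·t ≡ 2 − 12 = -10 (mod 6).
    Divide the congruence (and modulus) by g = 2: 10·t ≡ -5 (mod 3).
    Reduce coefficients mod 3: 1·t ≡ 1 (mod 3).
    So t ≡ 1 (mod 3).
    Then x = 12 + 20·1 = 32, valid modulo lcm(20, 6) = 60: x ≡ 32 (mod 60).
Verify: 32 mod 20 = 12, 32 mod 10 = 2, 32 mod 6 = 2.

x ≡ 32 (mod 60).


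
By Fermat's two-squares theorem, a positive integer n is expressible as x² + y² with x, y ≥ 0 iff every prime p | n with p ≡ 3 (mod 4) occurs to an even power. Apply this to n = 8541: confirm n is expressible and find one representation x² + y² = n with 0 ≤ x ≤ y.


Step 1: Factor n = 8541 = 3^2 · 13 · 73.
Step 2: Check the mod-4 condition on each prime factor: 3 ≡ 3 (mod 4), exponent 2 (must be even); 13 ≡ 1 (mod 4), exponent 1; 73 ≡ 1 (mod 4), exponent 1.
All primes ≡ 3 (mod 4) appear to even exponent (or don't appear), so by the two-squares theorem n IS expressible as a sum of two squares.
Step 3: Build a representation. Group n = k² · m with k = 3 and m = 13 · 73 = 949 (a product of primes ≡ 1 (mod 4)); a representation of m scales to one of n via (k·x)² + (k·y)² = k²(x² + y²). Each prime p ≡ 1 (mod 4) is itself a sum of two squares; find a² by testing p − a² for a perfect square:
  13: 13 − 1² = 12, 13 − 2² = 9 = 3² ⇒ 13 = 2² + 3².
  73: 73 − 1² = 72, 73 − 2² = 69, 73 − 3² = 64 = 8² ⇒ 73 = 3² + 8².
  Combine using the Brahmagupta–Fibonacci identity (a² + b²)(c² + d²) = (ac − bd)² + (ad + bc)² = (ac + bd)² + (ad − bc)²:
  13 · 73 = 949: from (2² + 3²)(3² + 8²), take (2·3 − 3·8, 2·8 + 3·3) = (6 − 24, 16 + 9) = (-18, 25); dropping signs (only squares matter) gives (18, 25); check 18² + 25² = 324 + 625 = 949 ✓.
  Scale by k = 3: (3·18, 3·25) = (54, 75).
Step 4: Order so x ≤ y and verify: 54² + 75² = 2916 + 5625 = 8541 = n. ✓

n = 8541 = 54² + 75² (one valid representation with x ≤ y).


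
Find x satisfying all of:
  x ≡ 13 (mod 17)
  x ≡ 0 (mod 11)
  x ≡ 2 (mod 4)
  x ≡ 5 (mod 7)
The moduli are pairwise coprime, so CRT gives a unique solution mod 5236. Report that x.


Product of moduli M = 17 · 11 · 4 · 7 = 5236.
Merge one congruence at a time:
  Start: x ≡ 13 (mod 17).
  Combine with x ≡ 0 (mod 11); new modulus lcm = 187.
    Write x = 13 + 17·t and substitute into x ≡ 0 (mod 11): 17·t ≡ 0 − 13 = -13 (mod 11).
    Reduce coefficients mod 11: 6·t ≡ 9 (mod 11).
    The inverse of 6 mod 11 is 2 (since 6·2 = 12 = 1·11 + 1), so t ≡ 2·9 = 18 ≡ 7 (mod 11).
    Then x = 13 + 17·7 = 132, valid modulo lcm(17, 11) = 187: x ≡ 132 (mod 187).
  Combine with x ≡ 2 (mod 4); new modulus lcm = 748.
    Write x = 132 + 187·t and substitute into x ≡ 2 (mod 4): 187·t ≡ 2 − 132 = -130 (mod 4).
    Reduce coefficients mod 4: 3·t ≡ 2 (mod 4).
    The inverse of 3 mod 4 is 3 (since 3·3 = 9 = 2·4 + 1), so t ≡ 3·2 = 6 ≡ 2 (mod 4).
    Then x = 132 + 187·2 = 506, valid modulo lcm(187, 4) = 748: x ≡ 506 (mod 748).
  Combine with x ≡ 5 (mod 7); new modulus lcm = 5236.
    Write x = 506 + 748·t and substitute into x ≡ 5 (mod 7): 748·t ≡ 5 − 506 = -501 (mod 7).
    Reduce coefficients mod 7: 6·t ≡ 3 (mod 7).
    The inverse of 6 mod 7 is 6 (since 6·6 = 36 = 5·7 + 1), so t ≡ 6·3 = 18 ≡ 4 (mod 7).
    Then x = 506 + 748·4 = 3498, valid modulo lcm(748, 7) = 5236: x ≡ 3498 (mod 5236).
Verify against each original: 3498 mod 17 = 13, 3498 mod 11 = 0, 3498 mod 4 = 2, 3498 mod 7 = 5.

x ≡ 3498 (mod 5236).


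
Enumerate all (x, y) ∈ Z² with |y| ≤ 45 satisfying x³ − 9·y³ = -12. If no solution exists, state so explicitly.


The equation is x³ - 9y³ = -12. For fixed y, x³ = 9·y³ − 12, so a solution requires the RHS to be a perfect cube.
Strategy: iterate y from -45 to 45, compute RHS = 9·y³ − 12, and check whether it is a (positive or negative) perfect cube.
Check small values of y:
  y = 0: RHS = -12 is not a perfect cube.
  y = 1: RHS = -3 is not a perfect cube.
  y = -1: RHS = -21 is not a perfect cube.
  y = 2: RHS = 60 is not a perfect cube.
  y = -2: RHS = -84 is not a perfect cube.
  y = 3: RHS = 231 is not a perfect cube.
  y = -3: RHS = -255 is not a perfect cube.
Continuing the search up to |y| = 45 finds no solutions either.
No (x, y) in the scanned range satisfies the equation.

No integer solutions with |y| ≤ 45.


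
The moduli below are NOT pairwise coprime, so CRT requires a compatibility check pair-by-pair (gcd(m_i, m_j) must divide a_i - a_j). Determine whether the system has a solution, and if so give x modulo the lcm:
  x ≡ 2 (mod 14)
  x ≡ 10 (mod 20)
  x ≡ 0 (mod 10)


Moduli 14, 20, 10 are not pairwise coprime, so CRT works modulo lcm(m_i) when all pairwise compatibility conditions hold.
Pairwise compatibility: gcd(m_i, m_j) must divide a_i - a_j for every pair.
Merge one congruence at a time:
  Start: x ≡ 2 (mod 14).
  Combine with x ≡ 10 (mod 20): gcd(14, 20) = 2; 10 - 2 = 8, which IS divisible by 2, so compatible.
    Write x = 2 + 14·t and substitute into x ≡ 10 (mod 20): 14·t ≡ 10 − 2 = 8 (mod 20).
    Divide the congruence (and modulus) by g = 2: 7·t ≡ 4 (mod 10).
    The inverse of 7 mod 10 is 3 (since 7·3 = 21 = 2·10 + 1), so t ≡ 3·4 = 12 ≡ 2 (mod 10).
    Then x = 2 + 14·2 = 30, valid modulo lcm(14, 20) = 140: x ≡ 30 (mod 140).
  Combine with x ≡ 0 (mod 10): gcd(140, 10) = 10; 0 - 30 = -30, which IS divisible by 10, so compatible.
    Write x = 30 + 140·t and substitute into x ≡ 0 (mod 10): 140·t ≡ 0 − 30 = -30 (mod 10).
    Divide the congruence (and modulus) by g = 10: 14·t ≡ -3 (mod 1).
    Modulo 1 every t works; take t = 0.
    Then x = 30 + 140·0 = 30, valid modulo lcm(140, 10) = 140: x ≡ 30 (mod 140).
Verify: 30 mod 14 = 2, 30 mod 20 = 10, 30 mod 10 = 0.

x ≡ 30 (mod 140).


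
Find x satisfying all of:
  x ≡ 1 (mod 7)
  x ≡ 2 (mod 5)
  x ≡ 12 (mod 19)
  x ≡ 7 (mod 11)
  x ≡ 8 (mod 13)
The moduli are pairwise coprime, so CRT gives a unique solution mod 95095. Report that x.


Product of moduli M = 7 · 5 · 19 · 11 · 13 = 95095.
Merge one congruence at a time:
  Start: x ≡ 1 (mod 7).
  Combine with x ≡ 2 (mod 5); new modulus lcm = 35.
    Write x = 1 + 7·t and substitute into x ≡ 2 (mod 5): 7·t ≡ 2 − 1 = 1 (mod 5).
    Reduce coefficients mod 5: 2·t ≡ 1 (mod 5).
    The inverse of 2 mod 5 is 3 (since 2·3 = 6 = 1·5 + 1), so t ≡ 3·1 = 3 ≡ 3 (mod 5).
    Then x = 1 + 7·3 = 22, valid modulo lcm(7, 5) = 35: x ≡ 22 (mod 35).
  Combine with x ≡ 12 (mod 19); new modulus lcm = 665.
    Write x = 22 + 35·t and substitute into x ≡ 12 (mod 19): 35·t ≡ 12 − 22 = -10 (mod 19).
    Reduce coefficients mod 19: 16·t ≡ 9 (mod 19).
    The inverse of 16 mod 19 is 6 (since 16·6 = 96 = 5·19 + 1), so t ≡ 6·9 = 54 ≡ 16 (mod 19).
    Then x = 22 + 35·16 = 582, valid modulo lcm(35, 19) = 665: x ≡ 582 (mod 665).
  Combine with x ≡ 7 (mod 11); new modulus lcm = 7315.
    Write x = 582 + 665·t and substitute into x ≡ 7 (mod 11): 665·t ≡ 7 − 582 = -575 (mod 11).
    Reduce coefficients mod 11: 5·t ≡ 8 (mod 11).
    The inverse of 5 mod 11 is 9 (since 5·9 = 45 = 4·11 + 1), so t ≡ 9·8 = 72 ≡ 6 (mod 11).
    Then x = 582 + 665·6 = 4572, valid modulo lcm(665, 11) = 7315: x ≡ 4572 (mod 7315).
  Combine with x ≡ 8 (mod 13); new modulus lcm = 95095.
    Write x = 4572 + 7315·t and substitute into x ≡ 8 (mod 13): 7315·t ≡ 8 − 4572 = -4564 (mod 13).
    Reduce coefficients mod 13: 9·t ≡ 12 (mod 13).
    The inverse of 9 mod 13 is 3 (since 9·3 = 27 = 2·13 + 1), so t ≡ 3·12 = 36 ≡ 10 (mod 13).
    Then x = 4572 + 7315·10 = 77722, valid modulo lcm(7315, 13) = 95095: x ≡ 77722 (mod 95095).
Verify against each original: 77722 mod 7 = 1, 77722 mod 5 = 2, 77722 mod 19 = 12, 77722 mod 11 = 7, 77722 mod 13 = 8.

x ≡ 77722 (mod 95095).


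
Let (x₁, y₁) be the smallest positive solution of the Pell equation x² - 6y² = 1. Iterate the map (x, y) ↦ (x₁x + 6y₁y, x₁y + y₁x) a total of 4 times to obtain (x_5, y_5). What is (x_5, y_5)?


Step 1: Find the fundamental solution (x₁, y₁) of x² - 6y² = 1.
  Expand √6 as a continued fraction. a₀ = ⌊√6⌋ = 2; iterate m_{k+1} = d_k·a_k − m_k, d_{k+1} = (6 − m_{k+1}²)/d_k, a_{k+1} = ⌊(a₀ + m_{k+1})/d_{k+1}⌋ (starting m₀ = 0, d₀ = 1), with convergents p_k = a_k·p_{k-1} + p_{k-2}, q_k = a_k·q_{k-1} + q_{k-2} (p₋₁ = 1, q₋₁ = 0):
  k = 0: a₀ = 2; p₀/q₀ = 2/1; p₀² − 6·q₀² = 4 − 6 = -2.
  k = 1: m = 2, d = 2, a = ⌊(2 + 2)/2⌋ = 2; p/q = (2·2 + 1)/(2·1 + 0) = 5/2; p² − 6·q² = 25 − 24 = 1.
  The first convergent with p² − 6·q² = 1 gives the fundamental solution (x₁, y₁) = (5, 2).
Step 2: Apply the recurrence (x_{n+1}, y_{n+1}) = (x₁x_n + 6y₁y_n, x₁y_n + y₁x_n) repeatedly.
  From (x_1, y_1) = (5, 2): x_2 = 5·5 + 6·2·2 = 49; y_2 = 5·2 + 2·5 = 20.
  From (x_2, y_2) = (49, 20): x_3 = 5·49 + 6·2·20 = 485; y_3 = 5·20 + 2·49 = 198.
  From (x_3, y_3) = (485, 198): x_4 = 5·485 + 6·2·198 = 4801; y_4 = 5·198 + 2·485 = 1960.
  From (x_4, y_4) = (4801, 1960): x_5 = 5·4801 + 6·2·1960 = 47525; y_5 = 5·1960 + 2·4801 = 19402.
Step 3: Verify x_5² - 6·y_5² = 2258625625 - 2258625624 = 1 (should be 1). ✓

(x_1, y_1) = (5, 2); (x_5, y_5) = (47525, 19402).


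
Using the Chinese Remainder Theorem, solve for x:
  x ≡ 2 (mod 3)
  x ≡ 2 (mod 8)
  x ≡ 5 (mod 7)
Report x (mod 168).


Moduli 3, 8, 7 are pairwise coprime; by CRT there is a unique solution modulo M = 3 · 8 · 7 = 168.
Solve pairwise, accumulating the modulus:
  Start with x ≡ 2 (mod 3).
  Combine with x ≡ 2 (mod 8): since gcd(3, 8) = 1, we get a unique residue mod 24.
    Write x = 2 + 3·t and substitute into x ≡ 2 (mod 8): 3·t ≡ 2 − 2 = 0 (mod 8).
    The inverse of 3 mod 8 is 3 (since 3·3 = 9 = 1·8 + 1), so t ≡ 3·0 = 0 ≡ 0 (mod 8).
    Then x = 2 + 3·0 = 2, valid modulo lcm(3, 8) = 24: x ≡ 2 (mod 24).
  Combine with x ≡ 5 (mod 7): since gcd(24, 7) = 1, we get a unique residue mod 168.
    Write x = 2 + 24·t and substitute into x ≡ 5 (mod 7): 24·t ≡ 5 − 2 = 3 (mod 7).
    Reduce coefficients mod 7: 3·t ≡ 3 (mod 7).
    The inverse of 3 mod 7 is 5 (since 3·5 = 15 = 2·7 + 1), so t ≡ 5·3 = 15 ≡ 1 (mod 7).
    Then x = 2 + 24·1 = 26, valid modulo lcm(24, 7) = 168: x ≡ 26 (mod 168).
Verify: 26 mod 3 = 2 ✓, 26 mod 8 = 2 ✓, 26 mod 7 = 5 ✓.

x ≡ 26 (mod 168).


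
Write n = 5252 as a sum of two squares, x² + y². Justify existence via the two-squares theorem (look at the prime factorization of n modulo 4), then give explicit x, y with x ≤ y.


Step 1: Factor n = 5252 = 2^2 · 13 · 101.
Step 2: Check the mod-4 condition on each prime factor: 2 = 2 (special); 13 ≡ 1 (mod 4), exponent 1; 101 ≡ 1 (mod 4), exponent 1.
All primes ≡ 3 (mod 4) appear to even exponent (or don't appear), so by the two-squares theorem n IS expressible as a sum of two squares.
Step 3: Build a representation. Group n = k² · m with k = 2 and m = 13 · 101 = 1313 (a product of primes ≡ 1 (mod 4)); a representation of m scales to one of n via (k·x)² + (k·y)² = k²(x² + y²). Each prime p ≡ 1 (mod 4) is itself a sum of two squares; find a² by testing p − a² for a perfect square:
  13: 13 − 1² = 12, 13 − 2² = 9 = 3² ⇒ 13 = 2² + 3².
  101: 101 − 1² = 100 = 10² ⇒ 101 = 1² + 10².
  Combine using the Brahmagupta–Fibonacci identity (a² + b²)(c² + d²) = (ac − bd)² + (ad + bc)² = (ac + bd)² + (ad − bc)²:
  13 · 101 = 1313: from (2² + 3²)(1² + 10²), take (2·1 − 3·10, 2·10 + 3·1) = (2 − 30, 20 + 3) = (-28, 23); dropping signs (only squares matter) gives (28, 23); check 28² + 23² = 784 + 529 = 1313 ✓.
  Scale by k = 2: (2·28, 2·23) = (56, 46).
Step 4: Order so x ≤ y and verify: 46² + 56² = 2116 + 3136 = 5252 = n. ✓

n = 5252 = 46² + 56² (one valid representation with x ≤ y).


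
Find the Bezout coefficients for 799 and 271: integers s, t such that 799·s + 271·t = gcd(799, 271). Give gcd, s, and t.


Euclidean algorithm on (799, 271) — divide until remainder is 0:
  799 = 2 · 271 + 257
  271 = 1 · 257 + 14
  257 = 18 · 14 + 5
  14 = 2 · 5 + 4
  5 = 1 · 4 + 1
  4 = 4 · 1 + 0
gcd(799, 271) = 1.
Track Bezout coefficients alongside the remainders: start with r₀ = 799 = a·1 + b·0 (s = 1, t = 0) and r₁ = 271 = a·0 + b·1 (s = 0, t = 1); each new remainder r_{k+1} = r_{k-1} − q_k·r_k inherits s_{k+1} = s_{k-1} − q_k·s_k, t_{k+1} = t_{k-1} − q_k·t_k, so r_k = a·s_k + b·t_k at every step:
  q = 2: r = 257, s = 1 − 2·0 = 1, t = 0 − 2·1 = -2  (check: 799·1 + 271·(-2) = 257)
  q = 1: r = 14, s = 0 − 1·1 = -1, t = 1 − 1·(-2) = 3  (check: 799·(-1) + 271·3 = 14)
  q = 18: r = 5, s = 1 − 18·(-1) = 19, t = -2 − 18·3 = -56  (check: 799·19 + 271·(-56) = 5)
  q = 2: r = 4, s = -1 − 2·19 = -39, t = 3 − 2·(-56) = 115  (check: 799·(-39) + 271·115 = 4)
  q = 1: r = 1, s = 19 − 1·(-39) = 58, t = -56 − 1·115 = -171  (check: 799·58 + 271·(-171) = 1)
The row with r = 1 (the gcd) gives the Bezout coefficients s = 58, t = -171.
Result: 799 · (58) + 271 · (-171) = 1.

gcd(799, 271) = 1; s = 58, t = -171 (check: 799·58 + 271·(-171) = 1).


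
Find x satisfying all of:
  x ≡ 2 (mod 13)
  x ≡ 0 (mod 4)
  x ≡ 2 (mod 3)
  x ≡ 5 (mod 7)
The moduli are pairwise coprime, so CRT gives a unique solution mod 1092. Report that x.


Product of moduli M = 13 · 4 · 3 · 7 = 1092.
Merge one congruence at a time:
  Start: x ≡ 2 (mod 13).
  Combine with x ≡ 0 (mod 4); new modulus lcm = 52.
    Write x = 2 + 13·t and substitute into x ≡ 0 (mod 4): 13·t ≡ 0 − 2 = -2 (mod 4).
    Reduce coefficients mod 4: 1·t ≡ 2 (mod 4).
    So t ≡ 2 (mod 4).
    Then x = 2 + 13·2 = 28, valid modulo lcm(13, 4) = 52: x ≡ 28 (mod 52).
  Combine with x ≡ 2 (mod 3); new modulus lcm = 156.
    Write x = 28 + 52·t and substitute into x ≡ 2 (mod 3): 52·t ≡ 2 − 28 = -26 (mod 3).
    Reduce coefficients mod 3: 1·t ≡ 1 (mod 3).
    So t ≡ 1 (mod 3).
    Then x = 28 + 52·1 = 80, valid modulo lcm(52, 3) = 156: x ≡ 80 (mod 156).
  Combine with x ≡ 5 (mod 7); new modulus lcm = 1092.
    Write x = 80 + 156·t and substitute into x ≡ 5 (mod 7): 156·t ≡ 5 − 80 = -75 (mod 7).
    Reduce coefficients mod 7: 2·t ≡ 2 (mod 7).
    The inverse of 2 mod 7 is 4 (since 2·4 = 8 = 1·7 + 1), so t ≡ 4·2 = 8 ≡ 1 (mod 7).
    Then x = 80 + 156·1 = 236, valid modulo lcm(156, 7) = 1092: x ≡ 236 (mod 1092).
Verify against each original: 236 mod 13 = 2, 236 mod 4 = 0, 236 mod 3 = 2, 236 mod 7 = 5.

x ≡ 236 (mod 1092).


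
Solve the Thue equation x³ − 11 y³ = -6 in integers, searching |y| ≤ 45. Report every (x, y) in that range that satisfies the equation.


The equation is x³ - 11y³ = -6. For fixed y, x³ = 11·y³ − 6, so a solution requires the RHS to be a perfect cube.
Strategy: iterate y from -45 to 45, compute RHS = 11·y³ − 6, and check whether it is a (positive or negative) perfect cube.
Check small values of y:
  y = 0: RHS = -6 is not a perfect cube.
  y = 1: RHS = 5 is not a perfect cube.
  y = -1: RHS = -17 is not a perfect cube.
  y = 2: RHS = 82 is not a perfect cube.
  y = -2: RHS = -94 is not a perfect cube.
  y = 3: RHS = 291 is not a perfect cube.
  y = -3: RHS = -303 is not a perfect cube.
Continuing the search up to |y| = 45 finds no solutions either.
No (x, y) in the scanned range satisfies the equation.

No integer solutions with |y| ≤ 45.


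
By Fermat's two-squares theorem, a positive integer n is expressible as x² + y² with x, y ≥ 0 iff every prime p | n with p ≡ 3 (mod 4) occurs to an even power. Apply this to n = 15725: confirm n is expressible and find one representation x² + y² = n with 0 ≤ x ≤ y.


Step 1: Factor n = 15725 = 5^2 · 17 · 37.
Step 2: Check the mod-4 condition on each prime factor: 5 ≡ 1 (mod 4), exponent 2; 17 ≡ 1 (mod 4), exponent 1; 37 ≡ 1 (mod 4), exponent 1.
All primes ≡ 3 (mod 4) appear to even exponent (or don't appear), so by the two-squares theorem n IS expressible as a sum of two squares.
Step 3: Build a representation. Group n = k² · m with k = 5 and m = 17 · 37 = 629 (a product of primes ≡ 1 (mod 4)); a representation of m scales to one of n via (k·x)² + (k·y)² = k²(x² + y²). Each prime p ≡ 1 (mod 4) is itself a sum of two squares; find a² by testing p − a² for a perfect square:
  17: 17 − 1² = 16 = 4² ⇒ 17 = 1² + 4².
  37: 37 − 1² = 36 = 6² ⇒ 37 = 1² + 6².
  Combine using the Brahmagupta–Fibonacci identity (a² + b²)(c² + d²) = (ac − bd)² + (ad + bc)² = (ac + bd)² + (ad − bc)²:
  17 · 37 = 629: from (1² + 4²)(1² + 6²), take (1·1 − 4·6, 1·6 + 4·1) = (1 − 24, 6 + 4) = (-23, 10); dropping signs (only squares matter) gives (23, 10); check 23² + 10² = 529 + 100 = 629 ✓.
  Scale by k = 5: (5·23, 5·10) = (115, 50).
Step 4: Order so x ≤ y and verify: 50² + 115² = 2500 + 13225 = 15725 = n. ✓

n = 15725 = 50² + 115² (one valid representation with x ≤ y).
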